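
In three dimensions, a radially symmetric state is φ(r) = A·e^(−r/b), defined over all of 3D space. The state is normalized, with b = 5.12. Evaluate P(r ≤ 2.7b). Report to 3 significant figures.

Integrate the radial probability density 4πr²|φ|² over r ≤ 2.7b.
Normalization gives A² = 1/(π·b^3).
Let u = r/b; then A², 4π and the length scale all cancel, so P = ∫_{0}^{2.7} u^2·e^(-2·u) du ÷ ∫_{0}^{∞} u^2·e^(-2·u) du.
An antiderivative of u^2·e^(-2·u) is -(2·u^2 + 2·u + 1)·e^(-2·u)/4; evaluating from 0 to 2.7 gives 1/4 - 1049·e^(-27/5)/200, while the full integral is 1/4.
The region integral divided by the full integral gives P = 0.9052.

P ≈ 0.905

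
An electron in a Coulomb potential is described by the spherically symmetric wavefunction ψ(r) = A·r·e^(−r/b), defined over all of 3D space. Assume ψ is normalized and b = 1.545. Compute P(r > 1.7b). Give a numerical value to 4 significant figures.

P ≈ 0.7442

Integrate the radial probability density 4πr²|ψ|² over r > 1.7b.
Normalization gives A² = 1/(3·π·b^5).
Let u = r/b; then A², 4π and the length scale all cancel, so P = ∫_{1.7}^{∞} u^4·e^(-2·u) du ÷ ∫_{0}^{∞} u^4·e^(-2·u) du.
An antiderivative of u^4·e^(-2·u) is -(u^4/2 + u^3 + 3·u^2/2 + 3·u/2 + 3/4)·e^(-2·u); evaluating from 1.7 to ∞ gives ≈ 0.558136, while the full integral is 3/4.
Taking the ratio yields P = 0.74418.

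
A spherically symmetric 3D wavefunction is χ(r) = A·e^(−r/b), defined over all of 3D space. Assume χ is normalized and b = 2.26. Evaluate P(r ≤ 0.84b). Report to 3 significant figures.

Integrate the radial probability density 4πr²|χ|² over r ≤ 0.84b.
A² is fixed by ∫₀^∞ 4πr²|χ|² dr = 1, i.e. A² = (π·b^3)^(−1).
Substituting u = r/b, A², 4π and the length scale all cancel in the ratio: P = ∫_{0}^{0.84} u^2·e^(-2·u) du / ∫_{0}^{∞} u^2·e^(-2·u) du.
With ∫ u^2·e^(-2·u) du = -(2·u^2 + 2·u + 1)·e^(-2·u)/4 + C, the region integral is 1/4 - 2557·e^(-42/25)/2500 and the full one is 1/4.
This evaluates to P = 0.2375.

P ≈ 0.238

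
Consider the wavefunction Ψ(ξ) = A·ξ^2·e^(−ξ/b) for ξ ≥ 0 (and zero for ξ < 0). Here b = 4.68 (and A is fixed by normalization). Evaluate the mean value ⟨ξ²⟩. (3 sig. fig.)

By definition ⟨ξ²⟩ = ∫ ξ^2 |Ψ(ξ)|² dξ.
Using ∫₀^∞ ξⁿ e^(−αξ) dξ = n!/αⁿ⁺¹, evaluating both integrals, ⟨ξ²⟩ = 15·b^2/2.
Putting b = 4.68 gives 164.3.

⟨ξ^2⟩ ≈ 164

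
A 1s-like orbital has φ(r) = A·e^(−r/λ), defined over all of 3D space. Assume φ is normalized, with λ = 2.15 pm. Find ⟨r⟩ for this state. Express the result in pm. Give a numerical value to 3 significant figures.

The expectation value is the |φ|²-weighted average of r: ∫ r|φ|² 4πr² dr.
Evaluating both integrals, ⟨r⟩ = 3·λ/2.
Putting λ = 2.15 gives 3.225.

⟨r⟩ ≈ 3.23 pm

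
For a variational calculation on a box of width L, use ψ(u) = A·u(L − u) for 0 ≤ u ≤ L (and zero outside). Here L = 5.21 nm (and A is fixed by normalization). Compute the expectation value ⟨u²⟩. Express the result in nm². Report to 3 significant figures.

The expectation value is the |ψ|²-weighted average of u^2: ∫ u^2|ψ|² du.
Expanding the polynomial and integrating term by term, the ratio of the moment integral to the normalization integral gives ⟨u²⟩ = 2·L^2/7.
With L = 5.21, ⟨u^2⟩ = 7.755.

⟨u^2⟩ ≈ 7.76 nm^2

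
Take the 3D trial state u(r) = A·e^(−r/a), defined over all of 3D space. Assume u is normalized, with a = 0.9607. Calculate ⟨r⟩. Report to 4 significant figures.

⟨r⟩ ≈ 1.441

⟨r⟩ = ∫ r |u|² 4πr² dr over the full domain.
Using ∫₀^∞ rⁿ e^(−αr) dr = n!/αⁿ⁺¹, evaluating both integrals, ⟨r⟩ = 3·a/2.
Putting a = 0.9607 gives 1.4411.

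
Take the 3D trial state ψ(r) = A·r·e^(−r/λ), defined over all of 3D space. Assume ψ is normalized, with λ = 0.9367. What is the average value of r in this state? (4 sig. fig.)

By definition ⟨r⟩ = ∫ r |ψ(r)|² 4πr² dr.
Since the A² factors cancel between numerator and denominator, ⟨r⟩ = 5·λ/2.
With λ = 0.9367, ⟨r⟩ = 2.3418.

⟨r⟩ ≈ 2.342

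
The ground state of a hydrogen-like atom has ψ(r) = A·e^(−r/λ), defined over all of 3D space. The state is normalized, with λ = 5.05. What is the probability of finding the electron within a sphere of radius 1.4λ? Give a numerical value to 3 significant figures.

P ≈ 0.531

With dV = 4πr²dr, the probability is ∫|ψ|² dV over r ≤ 1.4λ.
Normalization gives A² = 1/(π·λ^3).
In terms of u = r/λ (A², 4π and the length scale all cancel between numerator and denominator), P = [∫_{0}^{1.4} u^2·e^(-2·u) du] / [∫_{0}^{∞} u^2·e^(-2·u) du].
With ∫ u^2·e^(-2·u) du = -(2·u^2 + 2·u + 1)·e^(-2·u)/4 + C, the region integral is 1/4 - 193·e^(-14/5)/100 and the full one is 1/4.
This evaluates to P = 0.5305.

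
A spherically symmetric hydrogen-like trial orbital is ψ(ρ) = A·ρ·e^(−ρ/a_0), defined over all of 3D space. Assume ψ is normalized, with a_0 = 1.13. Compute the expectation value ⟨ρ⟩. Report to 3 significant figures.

⟨ρ⟩ ≈ 2.83

⟨ρ⟩ = ∫ ρ |ψ|² 4πρ² dρ over the full domain.
Using ∫₀^∞ ρⁿ e^(−αρ) dρ = n!/αⁿ⁺¹, since the A² factors cancel between numerator and denominator, ⟨ρ⟩ = 5·a_0/2.
With a_0 = 1.13, ⟨ρ⟩ = 2.825.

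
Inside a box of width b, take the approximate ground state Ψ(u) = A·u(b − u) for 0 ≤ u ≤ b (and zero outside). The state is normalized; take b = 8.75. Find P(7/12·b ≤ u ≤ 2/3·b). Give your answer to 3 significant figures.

The probability is P = ∫ |Ψ|² du over [7/12·b, 2/3·b].
With A² fixed by ∫|Ψ|² = 1, i.e. A² = (b^5/30)^(−1), substitute and integrate.
In terms of t = u/b (A² and the length scale cancel between numerator and denominator), P = [∫_{7/12}^{2/3} t^2·(1 - t)^2 dt] / [∫_{0}^{1} t^2·(1 - t)^2 dt].
With ∫ t^2·(1 - t)^2 dt = t^3·(6·t^2 - 15·t + 10)/30 + C, the region integral is ≈ 0.0045581 and the full one is 1/30.
This works out to P = 0.1367.

P ≈ 0.137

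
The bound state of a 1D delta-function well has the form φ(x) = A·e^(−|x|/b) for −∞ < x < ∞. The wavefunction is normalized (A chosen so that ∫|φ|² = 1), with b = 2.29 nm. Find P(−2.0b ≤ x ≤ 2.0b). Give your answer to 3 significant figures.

P ≈ 0.982

|φ|² is the probability density, so P = ∫_{−2.0b}^{2.0b} |φ|² dx.
Since A² = 1/(b), this is the region integral divided by the full normalization integral.
Both integrals are even about x = 0, so only the x ≥ 0 halves are needed (the factors of 2 cancel). Let u = x/b; then A² and the length scale cancel, so P = ∫_{0}^{2.0} e^(-2·u) du ÷ ∫_{0}^{∞} e^(-2·u) du.
With ∫ e^(-2·u) du = -e^(-2·u)/2 + C, the region integral is 1/2 - e^(-4)/2 and the full one is 1/2.
Evaluating gives P = 0.9817.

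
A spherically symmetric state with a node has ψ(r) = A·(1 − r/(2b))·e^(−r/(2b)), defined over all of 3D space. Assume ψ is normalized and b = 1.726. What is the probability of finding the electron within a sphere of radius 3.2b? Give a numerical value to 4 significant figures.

P ≈ 0.08582

P = ∫ |ψ|² 4πr² dr over r ≤ 3.2b.
A² is fixed by ∫₀^∞ 4πr²|ψ|² dr = 1, i.e. A² = (8·π·b^3)^(−1).
Substituting u = r/b, A², 4π and the length scale all cancel in the ratio: P = ∫_{0}^{3.2} u^2·(1 - u/2)^2·e^(-u) du / ∫_{0}^{∞} u^2·(1 - u/2)^2·e^(-u) du.
With ∫ u^2·(1 - u/2)^2·e^(-u) du = -(u^4/4 + u^2 + 2·u + 2)·e^(-u) + C, the region integral is ≈ 0.171636 and the full one is 2.
The region integral divided by the full integral gives P = 0.085818.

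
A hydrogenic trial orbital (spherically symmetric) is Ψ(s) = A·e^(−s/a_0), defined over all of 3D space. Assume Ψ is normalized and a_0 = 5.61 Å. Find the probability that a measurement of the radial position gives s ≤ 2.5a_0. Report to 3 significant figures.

P ≈ 0.875

With dV = 4πs²ds, the probability is ∫|Ψ|² dV over s ≤ 2.5a_0.
Normalization gives A² = 1/(π·a_0^3).
Let u = s/a_0; then A², 4π and the length scale all cancel, so P = ∫_{0}^{2.5} u^2·e^(-2·u) du ÷ ∫_{0}^{∞} u^2·e^(-2·u) du.
An antiderivative of u^2·e^(-2·u) is -(2·u^2 + 2·u + 1)·e^(-2·u)/4; evaluating from 0 to 2.5 gives 1/4 - 37·e^(-5)/8, while the full integral is 1/4.
This evaluates to P = 0.8753.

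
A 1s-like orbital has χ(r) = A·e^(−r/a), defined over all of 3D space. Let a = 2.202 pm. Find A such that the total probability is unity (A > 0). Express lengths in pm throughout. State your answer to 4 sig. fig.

The normalization condition is ∫|χ|² 4πr² dr = 1 from 0 to ∞.
(Spherical symmetry: dV = 4πr² dr.)
The integral (without the A² prefactor) comes out to π·a^3.
Hence A² = 1/[π·a^3].
Substituting a = 2.202 gives A² = 0.029812, so A = 0.17266.

A ≈ 0.1727 pm^(-3/2)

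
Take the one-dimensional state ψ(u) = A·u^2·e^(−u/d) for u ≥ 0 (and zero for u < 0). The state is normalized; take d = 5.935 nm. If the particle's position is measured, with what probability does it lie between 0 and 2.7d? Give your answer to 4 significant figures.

|ψ|² is the probability density, so P = ∫_{0}^{2.7d} |ψ|² du.
The normalization integral ∫|ψ|²du over the whole domain equals 3·d^5/4·A², and A² cancels in the ratio.
In terms of t = u/d (A² and the length scale cancel between numerator and denominator), P = [∫_{0}^{2.7} t^4·e^(-2·t) dt] / [∫_{0}^{∞} t^4·e^(-2·t) dt].
Using ∫ t^4·e^(-2·t) dt = -(t^4/2 + t^3 + 3·t^2/2 + 3·t/2 + 3/4)·e^(-2·t), the numerator is ≈ 0.470017 and the denominator is 3/4.
This works out to P = 0.62669.

P ≈ 0.6267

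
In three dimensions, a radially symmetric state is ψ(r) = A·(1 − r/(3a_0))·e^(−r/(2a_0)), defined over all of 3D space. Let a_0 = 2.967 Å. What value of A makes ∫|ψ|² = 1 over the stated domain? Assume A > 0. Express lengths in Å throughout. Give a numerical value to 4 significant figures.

A ≈ 0.06760 Å^(-3/2)

Require ∫ |ψ|² 4πr² dr = 1 over the whole domain.
The integral (without the A² prefactor) comes out to 8·π·a_0^3/3.
Setting this equal to 1 gives A² = 1/(8·π·a_0^3/3).
With a_0 = 2.967: A² = 0.0045701 and A = 0.067603.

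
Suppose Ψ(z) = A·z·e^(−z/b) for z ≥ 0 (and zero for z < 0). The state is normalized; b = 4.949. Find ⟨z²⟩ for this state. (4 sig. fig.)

The expectation value is the |Ψ|²-weighted average of z^2: ∫ z^2|Ψ|² dz.
Recall ∫₀^∞ z^m e^(−z/β) dz = m!·β^(m+1), the ratio of the moment integral to the normalization integral gives ⟨z²⟩ = 3·b^2.
With b = 4.949, ⟨z^2⟩ = 73.478.

⟨z^2⟩ ≈ 73.48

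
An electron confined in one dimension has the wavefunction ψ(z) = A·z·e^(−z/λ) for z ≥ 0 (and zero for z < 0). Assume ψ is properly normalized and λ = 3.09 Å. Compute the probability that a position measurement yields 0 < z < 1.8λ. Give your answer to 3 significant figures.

The probability is P = ∫ |ψ|² dz over [0, 1.8λ].
With A² fixed by ∫|ψ|² = 1, i.e. A² = (λ^3/4)^(−1), substitute and integrate.
Let u = z/λ; then A² and the length scale cancel, so P = ∫_{0}^{1.8} u^2·e^(-2·u) du ÷ ∫_{0}^{∞} u^2·e^(-2·u) du.
Using ∫ u^2·e^(-2·u) du = -(2·u^2 + 2·u + 1)·e^(-2·u)/4, the numerator is 1/4 - 277·e^(-18/5)/100 and the denominator is 1/4.
This works out to P = 0.6973.

P ≈ 0.697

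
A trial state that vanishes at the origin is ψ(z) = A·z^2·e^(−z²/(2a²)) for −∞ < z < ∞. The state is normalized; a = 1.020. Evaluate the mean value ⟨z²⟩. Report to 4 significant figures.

⟨z^2⟩ ≈ 2.601

By definition ⟨z²⟩ = ∫ z^2 |ψ(z)|² dz.
Evaluating both integrals, ⟨z²⟩ = 5·a^2/2.
With a = 1.020, ⟨z^2⟩ = 2.6010.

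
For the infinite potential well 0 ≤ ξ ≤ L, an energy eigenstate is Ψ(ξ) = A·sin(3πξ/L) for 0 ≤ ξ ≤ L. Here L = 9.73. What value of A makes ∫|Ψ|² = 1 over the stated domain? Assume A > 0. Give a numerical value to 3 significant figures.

Normalization requires ∫|Ψ|² dξ = 1, integrated from 0 to L.
∫|Ψ|² dξ = A²·(L/2).
Setting this equal to 1 gives A² = 1/(L/2).
Plugging in L = 9.73 yields A = 0.4534.

A ≈ 0.453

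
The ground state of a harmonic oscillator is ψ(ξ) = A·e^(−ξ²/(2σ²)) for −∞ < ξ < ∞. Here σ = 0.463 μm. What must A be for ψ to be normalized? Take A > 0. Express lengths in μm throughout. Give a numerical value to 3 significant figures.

We need A² ∫|f|² dξ = 1, taking the integral from −∞ to ∞.
Differentiating ∫e^(−αξ²) dξ = √(π/α) under α to get the higher moments, with ψ = A·e^(−ξ²/(2σ²)), the integral evaluates to A²·[√(π)·σ].
Plugging in σ = 0.463 yields A = 1.104.

A ≈ 1.10 μm^(-1/2)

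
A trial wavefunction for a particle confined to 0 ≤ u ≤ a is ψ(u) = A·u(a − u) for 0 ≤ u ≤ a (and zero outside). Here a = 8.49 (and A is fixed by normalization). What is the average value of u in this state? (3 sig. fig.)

⟨u⟩ ≈ 4.25

⟨u⟩ = ∫ u |ψ|² du over the full domain.
Expanding the polynomial and integrating term by term, since the A² factors cancel between numerator and denominator, ⟨u⟩ = a/2.
Putting a = 8.49 gives 4.245.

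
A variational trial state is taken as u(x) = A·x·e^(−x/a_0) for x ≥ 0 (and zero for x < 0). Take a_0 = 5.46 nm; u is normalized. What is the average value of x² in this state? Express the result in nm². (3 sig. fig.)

By definition ⟨x²⟩ = ∫ x^2 |u(x)|² dx.
Since the A² factors cancel between numerator and denominator, ⟨x²⟩ = 3·a_0^2.
Putting a_0 = 5.46 gives 89.43.

⟨x^2⟩ ≈ 89.4 nm^2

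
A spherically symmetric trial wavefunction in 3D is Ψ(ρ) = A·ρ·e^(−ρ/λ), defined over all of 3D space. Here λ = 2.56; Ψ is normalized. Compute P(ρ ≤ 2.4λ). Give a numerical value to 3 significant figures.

Integrate the radial probability density 4πρ²|Ψ|² over ρ ≤ 2.4λ.
A² is fixed by ∫₀^∞ 4πρ²|Ψ|² dρ = 1, i.e. A² = (3·π·λ^5)^(−1).
In terms of u = ρ/λ (A², 4π and the length scale all cancel between numerator and denominator), P = [∫_{0}^{2.4} u^4·e^(-2·u) du] / [∫_{0}^{∞} u^4·e^(-2·u) du].
Using ∫ u^4·e^(-2·u) du = -(u^4/2 + u^3 + 3·u^2/2 + 3·u/2 + 3/4)·e^(-2·u), the numerator is ≈ 0.39281 and the denominator is 3/4.
This evaluates to P = 0.5237.

P ≈ 0.524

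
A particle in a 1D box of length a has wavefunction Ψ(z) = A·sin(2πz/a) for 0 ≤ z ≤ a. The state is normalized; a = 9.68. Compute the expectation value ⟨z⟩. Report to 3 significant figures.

⟨z⟩ ≈ 4.84

By definition ⟨z⟩ = ∫ z |Ψ(z)|² dz.
With ∫₀^a sin²(nπz/a) dz = a/2, the ratio of the moment integral to the normalization integral gives ⟨z⟩ = a/2.
With a = 9.68, ⟨z⟩ = 4.840.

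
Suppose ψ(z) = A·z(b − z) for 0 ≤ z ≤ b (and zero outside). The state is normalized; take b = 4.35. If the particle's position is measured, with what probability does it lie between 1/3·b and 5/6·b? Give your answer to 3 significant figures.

The probability is P = ∫ |ψ|² dz over [1/3·b, 5/6·b].
Since A² = 1/(b^5/30), this is the region integral divided by the full normalization integral.
In terms of u = z/b (A² and the length scale cancel between numerator and denominator), P = [∫_{1/3}^{5/6} u^2·(1 - u)^2 du] / [∫_{0}^{1} u^2·(1 - u)^2 du].
Using ∫ u^2·(1 - u)^2 du = u^3·(6·u^2 - 15·u + 10)/30, the numerator is 163/6480 and the denominator is 1/30.
Taking the ratio, P = 163/216.

P ≈ 0.755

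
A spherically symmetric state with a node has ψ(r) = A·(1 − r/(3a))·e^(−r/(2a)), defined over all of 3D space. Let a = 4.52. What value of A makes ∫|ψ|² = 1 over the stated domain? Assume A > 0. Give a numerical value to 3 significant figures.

A ≈ 0.0360

We need A² ∫|f|² 4πr² dr = 1, taking the integral from 0 to ∞.
Using ∫₀^∞ rⁿ e^(−αr) dr = n!/αⁿ⁺¹, the integral (without the A² prefactor) comes out to 8·π·a^3/3.
So A² = (8·π·a^3/3)^(−1).
With a = 4.52: A² = 0.001293 and A = 0.03595.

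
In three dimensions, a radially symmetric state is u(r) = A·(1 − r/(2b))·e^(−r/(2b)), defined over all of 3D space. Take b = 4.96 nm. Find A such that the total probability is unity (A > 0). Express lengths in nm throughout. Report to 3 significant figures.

A ≈ 0.0181 nm^(-3/2)

Normalization requires ∫|u|² 4πr² dr = 1, integrated from 0 to ∞.
The angular integral contributes 4π, leaving ∫₀^∞ r²|u|² dr.
Carrying out the integral gives A² · 8·π·b^3.
Hence A² = 1/[8·π·b^3].
Substituting b = 4.96 gives A² = 0.0003261, so A = 0.01806.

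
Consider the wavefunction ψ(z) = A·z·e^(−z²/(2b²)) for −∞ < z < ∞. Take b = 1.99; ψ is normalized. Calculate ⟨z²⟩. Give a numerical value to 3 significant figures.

⟨z²⟩ = ∫ z^2 |ψ|² dz over the full domain.
Differentiating ∫e^(−αz²) dz = √(π/α) under α to get the higher moments, the ratio of the moment integral to the normalization integral gives ⟨z²⟩ = 3·b^2/2.
With b = 1.99, ⟨z^2⟩ = 5.940.

⟨z^2⟩ ≈ 5.94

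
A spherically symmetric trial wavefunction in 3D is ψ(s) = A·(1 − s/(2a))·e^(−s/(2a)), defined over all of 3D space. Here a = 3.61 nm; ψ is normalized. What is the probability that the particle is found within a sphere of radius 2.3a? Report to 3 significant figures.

P = ∫ |ψ|² 4πs² ds over s ≤ 2.3a.
Normalization gives A² = 1/(8·π·a^3).
Substituting u = s/a, A², 4π and the length scale all cancel in the ratio: P = ∫_{0}^{2.3} u^2·(1 - u/2)^2·e^(-u) du / ∫_{0}^{∞} u^2·(1 - u/2)^2·e^(-u) du.
Using ∫ u^2·(1 - u/2)^2·e^(-u) du = -(u^4/4 + u^2 + 2·u + 2)·e^(-u), the numerator is ≈ 0.10651 and the denominator is 2.
Taking the ratio yields P = 0.05325.

P ≈ 0.0533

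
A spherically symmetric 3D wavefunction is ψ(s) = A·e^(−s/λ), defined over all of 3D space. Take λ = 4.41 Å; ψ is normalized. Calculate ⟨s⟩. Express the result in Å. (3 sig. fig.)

⟨s⟩ ≈ 6.62 Å

The expectation value is the |ψ|²-weighted average of s: ∫ s|ψ|² 4πs² ds.
Evaluating both integrals, ⟨s⟩ = 3·λ/2.
With λ = 4.41, ⟨s⟩ = 6.615.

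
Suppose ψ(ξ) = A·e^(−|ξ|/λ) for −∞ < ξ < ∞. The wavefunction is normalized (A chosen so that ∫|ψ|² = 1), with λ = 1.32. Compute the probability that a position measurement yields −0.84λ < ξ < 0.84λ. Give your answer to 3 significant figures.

P ≈ 0.814

|ψ|² is the probability density, so P = ∫_{−0.84λ}^{0.84λ} |ψ|² dξ.
With A² fixed by ∫|ψ|² = 1, i.e. A² = (λ)^(−1), substitute and integrate.
Both integrals are even about ξ = 0, so only the ξ ≥ 0 halves are needed (the factors of 2 cancel). In terms of u = ξ/λ (A² and the length scale cancel between numerator and denominator), P = [∫_{0}^{0.84} e^(-2·u) du] / [∫_{0}^{∞} e^(-2·u) du].
With ∫ e^(-2·u) du = -e^(-2·u)/2 + C, the region integral is 1/2 - e^(-42/25)/2 and the full one is 1/2.
Taking the ratio, P = 0.8136.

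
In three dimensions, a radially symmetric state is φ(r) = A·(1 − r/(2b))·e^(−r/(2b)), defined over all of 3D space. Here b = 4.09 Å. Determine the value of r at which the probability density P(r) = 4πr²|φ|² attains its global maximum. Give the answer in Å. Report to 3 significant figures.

Set d/dr [P(r) = 4πr²|φ|²] = 0 and solve for r > 0.
Solving yields r = b·(√(5) + 3).
With b = 4.09, the most probable radial distance is 21.42 Å.

r ≈ 21.4 Å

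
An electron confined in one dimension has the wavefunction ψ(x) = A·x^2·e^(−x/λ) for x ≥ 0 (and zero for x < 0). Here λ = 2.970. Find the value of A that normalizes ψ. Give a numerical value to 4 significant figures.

Require ∫ |ψ|² dx = 1 over the whole domain.
The integral (without the A² prefactor) comes out to 3·λ^5/4.
Plugging in λ = 2.970 yields A = 0.075959.

A ≈ 0.07596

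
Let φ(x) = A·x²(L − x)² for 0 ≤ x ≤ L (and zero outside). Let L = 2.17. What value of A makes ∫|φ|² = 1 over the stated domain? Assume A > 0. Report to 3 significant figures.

A ≈ 0.768

The normalization condition is ∫|φ|² dx = 1 from 0 to L.
With φ = A·x²(L − x)², the integral evaluates to A²·[L^9/630].
Setting this equal to 1 gives A² = 1/(L^9/630).
Substituting L = 2.17 gives A² = 0.5905, so A = 0.7684.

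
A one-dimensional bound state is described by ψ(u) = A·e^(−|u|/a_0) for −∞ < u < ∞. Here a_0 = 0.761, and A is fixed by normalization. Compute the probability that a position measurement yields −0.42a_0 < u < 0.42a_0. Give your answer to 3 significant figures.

The probability is P = ∫ |ψ|² du over [−0.42a_0, 0.42a_0].
With A² fixed by ∫|ψ|² = 1, i.e. A² = (a_0)^(−1), substitute and integrate.
By symmetry take twice the u ≥ 0 contribution in numerator and denominator; the 2's cancel. Substituting t = u/a_0, A² and the length scale cancel in the ratio: P = ∫_{0}^{0.42} e^(-2·t) dt / ∫_{0}^{∞} e^(-2·t) dt.
An antiderivative of e^(-2·t) is -e^(-2·t)/2; evaluating from 0 to 0.42 gives 1/2 - e^(-21/25)/2, while the full integral is 1/2.
The result is P = 0.5683.

P ≈ 0.568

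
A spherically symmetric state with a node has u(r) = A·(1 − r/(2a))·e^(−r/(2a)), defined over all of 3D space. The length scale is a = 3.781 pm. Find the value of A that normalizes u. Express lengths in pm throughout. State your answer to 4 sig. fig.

We need A² ∫|f|² 4πr² dr = 1, taking the integral from 0 to ∞.
(Spherical symmetry: dV = 4πr² dr.)
Recall ∫₀^∞ r^m e^(−r/β) dr = m!·β^(m+1), with u = A·(1 − r/(2a))·e^(−r/(2a)), the integral evaluates to A²·[8·π·a^3].
So A² = (8·π·a^3)^(−1).
With a = 3.781: A² = 0.00073611 and A = 0.027131.

A ≈ 0.02713 pm^(-3/2)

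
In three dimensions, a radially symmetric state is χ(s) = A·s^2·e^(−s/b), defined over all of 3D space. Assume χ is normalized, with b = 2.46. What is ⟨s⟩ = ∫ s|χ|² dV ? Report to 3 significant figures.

The expectation value is the |χ|²-weighted average of s: ∫ s|χ|² 4πs² ds.
The ratio of the moment integral to the normalization integral gives ⟨s⟩ = 7·b/2.
With b = 2.46, ⟨s⟩ = 8.610.

⟨s⟩ ≈ 8.61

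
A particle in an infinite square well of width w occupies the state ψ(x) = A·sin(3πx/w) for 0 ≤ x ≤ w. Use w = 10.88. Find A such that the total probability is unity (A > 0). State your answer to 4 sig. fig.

We need A² ∫|f|² dx = 1, taking the integral from 0 to w.
∫|ψ|² dx = A²·(w/2).
So A² = (w/2)^(−1).
With w = 10.88: A² = 0.18382 and A = 0.42875.

A ≈ 0.4287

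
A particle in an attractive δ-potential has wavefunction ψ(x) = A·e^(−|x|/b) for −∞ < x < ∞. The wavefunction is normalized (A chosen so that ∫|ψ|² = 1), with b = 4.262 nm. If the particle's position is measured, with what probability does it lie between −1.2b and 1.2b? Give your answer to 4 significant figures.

P ≈ 0.9093

The probability is P = ∫ |ψ|² dx over [−1.2b, 1.2b].
The normalization integral ∫|ψ|²dx over the whole domain equals b·A², and A² cancels in the ratio.
Both integrals are even about x = 0, so only the x ≥ 0 halves are needed (the factors of 2 cancel). In terms of u = x/b (A² and the length scale cancel between numerator and denominator), P = [∫_{0}^{1.2} e^(-2·u) du] / [∫_{0}^{∞} e^(-2·u) du].
With ∫ e^(-2·u) du = -e^(-2·u)/2 + C, the region integral is 1/2 - e^(-12/5)/2 and the full one is 1/2.
Evaluating gives P = 0.90928.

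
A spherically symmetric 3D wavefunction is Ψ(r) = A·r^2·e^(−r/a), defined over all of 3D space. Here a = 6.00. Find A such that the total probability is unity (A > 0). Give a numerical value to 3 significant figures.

We need A² ∫|f|² 4πr² dr = 1, taking the integral from 0 to ∞.
In 3D with spherical symmetry the volume element is 4πr² dr.
Carrying out the integral gives A² · 45·π·a^7/2.
Plugging in a = 6.00 yields A = 0.0002248.

A ≈ 0.000225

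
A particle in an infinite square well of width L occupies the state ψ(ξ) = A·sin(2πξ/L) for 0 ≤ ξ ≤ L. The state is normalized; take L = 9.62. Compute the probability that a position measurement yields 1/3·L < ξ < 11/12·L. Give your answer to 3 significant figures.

P ≈ 0.583

|ψ|² is the probability density, so P = ∫_{1/3·L}^{11/12·L} |ψ|² dξ.
The normalization integral ∫|ψ|²dξ over the whole domain equals L/2·A², and A² cancels in the ratio.
Let u = ξ/L; then A² and the length scale cancel, so P = ∫_{1/3}^{11/12} sin(2·π·u)^2 du ÷ ∫_{0}^{1} sin(2·π·u)^2 du.
An antiderivative of sin(2·π·u)^2 is u/2 - sin(4·π·u)/(8·π); evaluating from 1/3 to 11/12 gives 7/24, while the full integral is 1/2.
Taking the ratio, P = 7/12.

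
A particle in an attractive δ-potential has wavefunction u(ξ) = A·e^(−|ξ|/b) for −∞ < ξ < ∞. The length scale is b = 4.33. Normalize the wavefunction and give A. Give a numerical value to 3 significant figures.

A ≈ 0.481

The normalization condition is ∫|u|² dξ = 1 from −∞ to ∞.
Recall ∫₀^∞ ξ^m e^(−ξ/β) dξ = m!·β^(m+1), with u = A·e^(−|ξ|/b), the integral evaluates to A²·[b].
Setting this equal to 1 gives A² = 1/(b).
With b = 4.33: A² = 0.2309 and A = 0.4806.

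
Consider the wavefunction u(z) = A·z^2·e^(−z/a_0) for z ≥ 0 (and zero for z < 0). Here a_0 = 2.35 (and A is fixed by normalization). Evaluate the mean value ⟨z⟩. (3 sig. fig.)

⟨z⟩ = ∫ z |u|² dz over the full domain.
Since the A² factors cancel between numerator and denominator, ⟨z⟩ = 5·a_0/2.
Putting a_0 = 2.35 gives 5.875.

⟨z⟩ ≈ 5.88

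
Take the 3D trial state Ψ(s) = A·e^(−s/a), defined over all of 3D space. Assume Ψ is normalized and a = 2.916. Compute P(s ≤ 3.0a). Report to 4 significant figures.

P ≈ 0.9380

P = ∫ |Ψ|² 4πs² ds over s ≤ 3.0a.
A² is fixed by ∫₀^∞ 4πs²|Ψ|² ds = 1, i.e. A² = (π·a^3)^(−1).
Substituting u = s/a, A², 4π and the length scale all cancel in the ratio: P = ∫_{0}^{3.0} u^2·e^(-2·u) du / ∫_{0}^{∞} u^2·e^(-2·u) du.
Using ∫ u^2·e^(-2·u) du = -(2·u^2 + 2·u + 1)·e^(-2·u)/4, the numerator is 1/4 - 25·e^(-6)/4 and the denominator is 1/4.
This evaluates to P = 0.93803.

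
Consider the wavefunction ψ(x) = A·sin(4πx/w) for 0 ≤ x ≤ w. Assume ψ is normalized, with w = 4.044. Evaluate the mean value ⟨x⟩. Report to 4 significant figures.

The expectation value is the |ψ|²-weighted average of x: ∫ x|ψ|² dx.
Since the A² factors cancel between numerator and denominator, ⟨x⟩ = w/2.
With w = 4.044, ⟨x⟩ = 2.0220.

⟨x⟩ ≈ 2.022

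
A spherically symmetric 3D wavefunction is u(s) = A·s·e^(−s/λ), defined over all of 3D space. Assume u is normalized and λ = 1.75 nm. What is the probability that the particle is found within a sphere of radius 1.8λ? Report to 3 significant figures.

P = ∫ |u|² 4πs² ds over s ≤ 1.8λ.
Normalization gives A² = 1/(3·π·λ^5).
Substituting t = s/λ, A², 4π and the length scale all cancel in the ratio: P = ∫_{0}^{1.8} t^4·e^(-2·t) dt / ∫_{0}^{∞} t^4·e^(-2·t) dt.
An antiderivative of t^4·e^(-2·t) is -(t^4/2 + t^3 + 3·t^2/2 + 3·t/2 + 3/4)·e^(-2·t); evaluating from 0 to 1.8 gives ≈ 0.22017, while the full integral is 3/4.
Taking the ratio yields P = 0.2936.

P ≈ 0.294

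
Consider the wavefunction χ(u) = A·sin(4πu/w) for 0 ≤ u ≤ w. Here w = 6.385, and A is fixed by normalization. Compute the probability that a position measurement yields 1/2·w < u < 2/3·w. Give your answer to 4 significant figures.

P = ∫_{1/2·w}^{2/3·w} |χ(u)|² du.
The normalization integral ∫|χ|²du over the whole domain equals w/2·A², and A² cancels in the ratio.
In terms of t = u/w (A² and the length scale cancel between numerator and denominator), P = [∫_{1/2}^{2/3} sin(4·π·t)^2 dt] / [∫_{0}^{1} sin(4·π·t)^2 dt].
An antiderivative of sin(4·π·t)^2 is t/2 - sin(4·π·t)·cos(4·π·t)/(8·π); evaluating from 1/2 to 2/3 gives √(3)/(32·π) + 1/12, while the full integral is 1/2.
This works out to P = (√(3)/16 + π/6)/π.

P ≈ 0.2011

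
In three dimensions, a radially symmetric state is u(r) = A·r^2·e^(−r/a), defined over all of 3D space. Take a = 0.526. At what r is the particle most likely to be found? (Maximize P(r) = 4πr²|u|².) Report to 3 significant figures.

Set d/dr [P(r) = 4πr²|u|²] = 0 and solve for r > 0.
Solving yields r = 3·a.
With a = 0.526, the most probable radial distance is 1.578.

r ≈ 1.58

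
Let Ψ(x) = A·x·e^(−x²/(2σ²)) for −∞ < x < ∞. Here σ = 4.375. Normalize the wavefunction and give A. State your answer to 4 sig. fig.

Normalization requires ∫|Ψ|² dx = 1, integrated from −∞ to ∞.
With ∫_{−∞}^{∞} x^(2m) e^(−αx²) dx = (2m−1)!!·√π / (2^m α^(m+1/2)), the integral (without the A² prefactor) comes out to √(π)·σ^3/2.
So A² = (√(π)·σ^3/2)^(−1).
Substituting σ = 4.375 gives A² = 0.013475, so A = 0.11608.

A ≈ 0.1161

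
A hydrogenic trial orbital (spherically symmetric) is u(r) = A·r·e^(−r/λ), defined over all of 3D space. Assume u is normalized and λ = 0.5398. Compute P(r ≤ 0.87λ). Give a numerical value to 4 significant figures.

P ≈ 0.03223

With dV = 4πr²dr, the probability is ∫|u|² dV over r ≤ 0.87λ.
A² is fixed by ∫₀^∞ 4πr²|u|² dr = 1, i.e. A² = (3·π·λ^5)^(−1).
Substituting t = r/λ, A², 4π and the length scale all cancel in the ratio: P = ∫_{0}^{0.87} t^4·e^(-2·t) dt / ∫_{0}^{∞} t^4·e^(-2·t) dt.
With ∫ t^4·e^(-2·t) dt = -(t^4/2 + t^3 + 3·t^2/2 + 3·t/2 + 3/4)·e^(-2·t) + C, the region integral is ≈ 0.0241702 and the full one is 3/4.
Taking the ratio yields P = 0.032227.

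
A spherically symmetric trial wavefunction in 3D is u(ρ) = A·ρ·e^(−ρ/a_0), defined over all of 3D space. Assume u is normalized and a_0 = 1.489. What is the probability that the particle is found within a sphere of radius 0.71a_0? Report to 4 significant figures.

P = ∫ |u|² 4πρ² dρ over ρ ≤ 0.71a_0.
Normalization gives A² = 1/(3·π·a_0^5).
In terms of t = ρ/a_0 (A², 4π and the length scale all cancel between numerator and denominator), P = [∫_{0}^{0.71} t^4·e^(-2·t) dt] / [∫_{0}^{∞} t^4·e^(-2·t) dt].
An antiderivative of t^4·e^(-2·t) is -(t^4/2 + t^3 + 3·t^2/2 + 3·t/2 + 3/4)·e^(-2·t); evaluating from 0 to 0.71 gives ≈ 0.0112931, while the full integral is 3/4.
The region integral divided by the full integral gives P = 0.015057.

P ≈ 0.01506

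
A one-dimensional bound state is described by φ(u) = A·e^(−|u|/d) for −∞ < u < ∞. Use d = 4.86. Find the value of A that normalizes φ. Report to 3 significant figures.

Normalization requires ∫|φ|² du = 1, integrated from −∞ to ∞.
With φ = A·e^(−|u|/d), the integral evaluates to A²·[d].
Setting this equal to 1 gives A² = 1/(d).
Substituting d = 4.86 gives A² = 0.2058, so A = 0.4536.

A ≈ 0.454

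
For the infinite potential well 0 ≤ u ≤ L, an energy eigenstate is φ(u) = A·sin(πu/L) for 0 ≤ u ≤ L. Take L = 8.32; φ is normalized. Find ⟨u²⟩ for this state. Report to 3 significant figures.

⟨u²⟩ = ∫ u^2 |φ|² du over the full domain.
The ratio of the moment integral to the normalization integral gives ⟨u²⟩ = -L^2/(2·π^2) + L^2/3.
Putting L = 8.32 gives 19.57.

⟨u^2⟩ ≈ 19.6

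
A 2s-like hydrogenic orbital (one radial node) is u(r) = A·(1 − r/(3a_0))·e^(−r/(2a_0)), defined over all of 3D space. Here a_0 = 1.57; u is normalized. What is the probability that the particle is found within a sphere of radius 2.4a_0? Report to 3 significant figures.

P ≈ 0.347

P = ∫ |u|² 4πr² dr over r ≤ 2.4a_0.
A² is fixed by ∫₀^∞ 4πr²|u|² dr = 1, i.e. A² = (8·π·a_0^3/3)^(−1).
In terms of t = r/a_0 (A², 4π and the length scale all cancel between numerator and denominator), P = [∫_{0}^{2.4} t^2·(1 - t/3)^2·e^(-t) dt] / [∫_{0}^{∞} t^2·(1 - t/3)^2·e^(-t) dt].
Using ∫ t^2·(1 - t/3)^2·e^(-t) dt = (-t^4 + 2·t^3 - 3·t^2 - 6·t - 6)·e^(-t)/9, the numerator is 2/3 - 9002·e^(-12/5)/1875 and the denominator is 2/3.
The region integral divided by the full integral gives P = 0.3467.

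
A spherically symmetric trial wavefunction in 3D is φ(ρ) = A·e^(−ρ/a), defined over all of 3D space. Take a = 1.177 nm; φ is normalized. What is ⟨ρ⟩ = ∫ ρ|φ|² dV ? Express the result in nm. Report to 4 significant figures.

⟨ρ⟩ ≈ 1.766 nm

The expectation value is the |φ|²-weighted average of ρ: ∫ ρ|φ|² 4πρ² dρ.
With ∫₀^∞ ρ^3 e^(−αρ) dρ = 3!/α^4, since the A² factors cancel between numerator and denominator, ⟨ρ⟩ = 3·a/2.
With a = 1.177, ⟨ρ⟩ = 1.7655.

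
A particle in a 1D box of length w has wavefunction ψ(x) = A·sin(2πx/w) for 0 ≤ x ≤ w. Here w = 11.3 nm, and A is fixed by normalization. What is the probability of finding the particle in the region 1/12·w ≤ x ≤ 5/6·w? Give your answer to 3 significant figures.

P ≈ 0.888

The probability is P = ∫ |ψ|² dx over [1/12·w, 5/6·w].
Since A² = 1/(w/2), this is the region integral divided by the full normalization integral.
Substituting u = x/w, A² and the length scale cancel in the ratio: P = ∫_{1/12}^{5/6} sin(2·π·u)^2 du / ∫_{0}^{1} sin(2·π·u)^2 du.
Using ∫ sin(2·π·u)^2 du = u/2 - sin(4·π·u)/(8·π), the numerator is √(3)/(8·π) + 3/8 and the denominator is 1/2.
Taking the ratio, P = (√(3) + 3·π)/(4·π).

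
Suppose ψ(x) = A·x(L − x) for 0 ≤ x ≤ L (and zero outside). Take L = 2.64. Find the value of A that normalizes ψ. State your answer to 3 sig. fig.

A ≈ 0.484

The normalization condition is ∫|ψ|² dx = 1 from 0 to L.
Expanding the polynomial and integrating term by term, carrying out the integral gives A² · L^5/30.
Setting this equal to 1 gives A² = 1/(L^5/30).
Substituting L = 2.64 gives A² = 0.2339, so A = 0.4837.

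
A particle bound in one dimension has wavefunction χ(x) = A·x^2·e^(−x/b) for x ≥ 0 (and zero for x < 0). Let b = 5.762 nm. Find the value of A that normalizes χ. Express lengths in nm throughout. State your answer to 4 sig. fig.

Require ∫ |χ|² dx = 1 over the whole domain.
∫|χ|² dx = A²·(3·b^5/4).
Setting this equal to 1 gives A² = 1/(3·b^5/4).
Substituting b = 5.762 gives A² = 0.00020993, so A = 0.014489.

A ≈ 0.01449 nm^(-5/2)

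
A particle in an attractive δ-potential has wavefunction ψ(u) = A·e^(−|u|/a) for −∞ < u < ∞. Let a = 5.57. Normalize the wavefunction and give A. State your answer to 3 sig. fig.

Require ∫ |ψ|² du = 1 over the whole domain.
Recall ∫₀^∞ u^m e^(−u/β) du = m!·β^(m+1), the integral (without the A² prefactor) comes out to a.
So A² = (a)^(−1).
Substituting a = 5.57 gives A² = 0.1795, so A = 0.4237.

A ≈ 0.424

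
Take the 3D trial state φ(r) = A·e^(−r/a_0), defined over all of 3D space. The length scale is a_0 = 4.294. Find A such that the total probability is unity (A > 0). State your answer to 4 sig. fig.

A ≈ 0.06341

The normalization condition is ∫|φ|² 4πr² dr = 1 from 0 to ∞.
The angular integral contributes 4π, leaving ∫₀^∞ r²|φ|² dr.
Recall ∫₀^∞ r^m e^(−r/β) dr = m!·β^(m+1), the integral (without the A² prefactor) comes out to π·a_0^3.
Hence A² = 1/[π·a_0^3].
Substituting a_0 = 4.294 gives A² = 0.0040204, so A = 0.063406.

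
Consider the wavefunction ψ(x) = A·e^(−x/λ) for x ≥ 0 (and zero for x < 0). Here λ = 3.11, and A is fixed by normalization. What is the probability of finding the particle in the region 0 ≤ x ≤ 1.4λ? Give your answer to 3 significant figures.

|ψ|² is the probability density, so P = ∫_{0}^{1.4λ} |ψ|² dx.
The normalization integral ∫|ψ|²dx over the whole domain equals λ/2·A², and A² cancels in the ratio.
Let u = x/λ; then A² and the length scale cancel, so P = ∫_{0}^{1.4} e^(-2·u) du ÷ ∫_{0}^{∞} e^(-2·u) du.
Using ∫ e^(-2·u) du = -e^(-2·u)/2, the numerator is 1/2 - e^(-14/5)/2 and the denominator is 1/2.
This works out to P = 0.9392.

P ≈ 0.939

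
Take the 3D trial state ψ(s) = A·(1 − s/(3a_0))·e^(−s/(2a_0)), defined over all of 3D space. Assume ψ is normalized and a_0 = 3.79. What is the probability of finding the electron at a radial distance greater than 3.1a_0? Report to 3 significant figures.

P ≈ 0.647

Integrate the radial probability density 4πs²|ψ|² over s > 3.1a_0.
A² is fixed by ∫₀^∞ 4πs²|ψ|² ds = 1, i.e. A² = (8·π·a_0^3/3)^(−1).
Substituting u = s/a_0, A², 4π and the length scale all cancel in the ratio: P = ∫_{3.1}^{∞} u^2·(1 - u/3)^2·e^(-u) du / ∫_{0}^{∞} u^2·(1 - u/3)^2·e^(-u) du.
Using ∫ u^2·(1 - u/3)^2·e^(-u) du = (-u^4 + 2·u^3 - 3·u^2 - 6·u - 6)·e^(-u)/9, the numerator is ≈ 0.43147 and the denominator is 2/3.
The region integral divided by the full integral gives P = 0.6472.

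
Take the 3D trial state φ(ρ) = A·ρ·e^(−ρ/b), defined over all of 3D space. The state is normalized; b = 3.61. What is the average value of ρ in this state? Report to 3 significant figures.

⟨ρ⟩ ≈ 9.03

⟨ρ⟩ = ∫ ρ |φ|² 4πρ² dρ over the full domain.
With ∫₀^∞ ρ^5 e^(−αρ) dρ = 5!/α^6, evaluating both integrals, ⟨ρ⟩ = 5·b/2.
With b = 3.61, ⟨ρ⟩ = 9.025.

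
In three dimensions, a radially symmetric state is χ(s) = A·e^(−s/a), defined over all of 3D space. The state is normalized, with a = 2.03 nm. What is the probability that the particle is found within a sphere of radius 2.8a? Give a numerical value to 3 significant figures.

P ≈ 0.918

Integrate the radial probability density 4πs²|χ|² over s ≤ 2.8a.
The full normalization integral is A²·[π·a^3] = 1, fixing A².
In terms of u = s/a (A², 4π and the length scale all cancel between numerator and denominator), P = [∫_{0}^{2.8} u^2·e^(-2·u) du] / [∫_{0}^{∞} u^2·e^(-2·u) du].
Using ∫ u^2·e^(-2·u) du = -(2·u^2 + 2·u + 1)·e^(-2·u)/4, the numerator is 1/4 - 557·e^(-28/5)/100 and the denominator is 1/4.
The region integral divided by the full integral gives P = 0.9176.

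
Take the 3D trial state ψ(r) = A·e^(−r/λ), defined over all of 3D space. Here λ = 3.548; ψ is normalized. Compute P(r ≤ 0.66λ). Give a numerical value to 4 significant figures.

P = ∫ |ψ|² 4πr² dr over r ≤ 0.66λ.
The full normalization integral is A²·[π·λ^3] = 1, fixing A².
In terms of u = r/λ (A², 4π and the length scale all cancel between numerator and denominator), P = [∫_{0}^{0.66} u^2·e^(-2·u) du] / [∫_{0}^{∞} u^2·e^(-2·u) du].
Using ∫ u^2·e^(-2·u) du = -(2·u^2 + 2·u + 1)·e^(-2·u)/4, the numerator is 1/4 - 3989·e^(-33/25)/5000 and the denominator is 1/4.
Taking the ratio yields P = 0.14752.

P ≈ 0.1475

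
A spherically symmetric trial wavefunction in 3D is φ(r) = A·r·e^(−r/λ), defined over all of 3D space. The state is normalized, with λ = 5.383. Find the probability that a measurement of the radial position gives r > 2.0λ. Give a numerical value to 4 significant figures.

P ≈ 0.6288

With dV = 4πr²dr, the probability is ∫|φ|² dV over r > 2.0λ.
Normalization gives A² = 1/(3·π·λ^5).
Let u = r/λ; then A², 4π and the length scale all cancel, so P = ∫_{2.0}^{∞} u^4·e^(-2·u) du ÷ ∫_{0}^{∞} u^4·e^(-2·u) du.
With ∫ u^4·e^(-2·u) du = -(u^4/2 + u^3 + 3·u^2/2 + 3·u/2 + 3/4)·e^(-2·u) + C, the region integral is 103·e^(-4)/4 and the full one is 3/4.
Taking the ratio yields P = 0.62884.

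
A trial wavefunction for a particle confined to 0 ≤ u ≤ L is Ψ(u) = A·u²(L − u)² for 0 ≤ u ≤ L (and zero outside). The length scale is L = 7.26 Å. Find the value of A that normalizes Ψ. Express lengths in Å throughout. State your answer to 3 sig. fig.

The normalization condition is ∫|Ψ|² du = 1 from 0 to L.
Carrying out the integral gives A² · L^9/630.
So A² = (L^9/630)^(−1).
With L = 7.26: A² = 0.00001124 and A = 0.003353.

A ≈ 0.00335 Å^(-9/2)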